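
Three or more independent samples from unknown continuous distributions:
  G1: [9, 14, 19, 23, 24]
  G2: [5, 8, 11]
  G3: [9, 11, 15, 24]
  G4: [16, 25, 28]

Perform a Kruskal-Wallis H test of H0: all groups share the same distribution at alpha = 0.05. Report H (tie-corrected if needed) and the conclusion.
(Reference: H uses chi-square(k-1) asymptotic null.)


Step 1: Combine all N = 15 observations and assign midranks.
sorted (value, group, rank): (5,G2,1), (8,G2,2), (9,G1,3.5), (9,G3,3.5), (11,G2,5.5), (11,G3,5.5), (14,G1,7), (15,G3,8), (16,G4,9), (19,G1,10), (23,G1,11), (24,G1,12.5), (24,G3,12.5), (25,G4,14), (28,G4,15)
Step 2: Sum ranks within each group.
R_1 = 44 (n_1 = 5)
R_2 = 8.5 (n_2 = 3)
R_3 = 29.5 (n_3 = 4)
R_4 = 38 (n_4 = 3)
Step 3: H = 12/(N(N+1)) * sum(R_i^2/n_i) - 3(N+1)
     = 12/(15*16) * (44^2/5 + 8.5^2/3 + 29.5^2/4 + 38^2/3) - 3*16
     = 0.050000 * 1110.18 - 48
     = 7.508958.
Step 4: Ties present; correction factor C = 1 - 18/(15^3 - 15) = 0.994643. Corrected H = 7.508958 / 0.994643 = 7.549402.
Step 5: Under H0, H ~ chi^2(3); p-value = 0.056303.
Step 6: alpha = 0.05. fail to reject H0.

H = 7.5494, df = 3, p = 0.056303, fail to reject H0.


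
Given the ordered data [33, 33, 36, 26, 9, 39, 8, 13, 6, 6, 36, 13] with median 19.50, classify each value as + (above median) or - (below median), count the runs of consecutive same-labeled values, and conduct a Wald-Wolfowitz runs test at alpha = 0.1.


Step 1: Compute median = 19.50; label A = above, B = below.
Labels in order: AAAABABBBBAB  (n_A = 6, n_B = 6)
Step 2: Count runs R = 6.
Step 3: Under H0 (random ordering), E[R] = 2*n_A*n_B/(n_A+n_B) + 1 = 2*6*6/12 + 1 = 7.0000.
        Var[R] = 2*n_A*n_B*(2*n_A*n_B - n_A - n_B) / ((n_A+n_B)^2 * (n_A+n_B-1)) = 4320/1584 = 2.7273.
        SD[R] = 1.6514.
Step 4: Continuity-corrected z = (R + 0.5 - E[R]) / SD[R] = (6 + 0.5 - 7.0000) / 1.6514 = -0.3028.
Step 5: Two-sided p-value via normal approximation = 2*(1 - Phi(|z|)) = 0.762069.
Step 6: alpha = 0.1. fail to reject H0.

R = 6, z = -0.3028, p = 0.762069, fail to reject H0.


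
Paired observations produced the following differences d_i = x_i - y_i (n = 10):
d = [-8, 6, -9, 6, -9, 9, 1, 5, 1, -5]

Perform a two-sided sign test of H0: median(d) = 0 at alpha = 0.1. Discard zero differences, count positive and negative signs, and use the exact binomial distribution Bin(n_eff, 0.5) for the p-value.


Step 1: Discard zero differences. Original n = 10; n_eff = number of nonzero differences = 10.
Nonzero differences (with sign): -8, +6, -9, +6, -9, +9, +1, +5, +1, -5
Step 2: Count signs: positive = 6, negative = 4.
Step 3: Under H0: P(positive) = 0.5, so the number of positives S ~ Bin(10, 0.5).
Step 4: Two-sided exact p-value = sum of Bin(10,0.5) probabilities at or below the observed probability = 0.753906.
Step 5: alpha = 0.1. fail to reject H0.

n_eff = 10, pos = 6, neg = 4, p = 0.753906, fail to reject H0.


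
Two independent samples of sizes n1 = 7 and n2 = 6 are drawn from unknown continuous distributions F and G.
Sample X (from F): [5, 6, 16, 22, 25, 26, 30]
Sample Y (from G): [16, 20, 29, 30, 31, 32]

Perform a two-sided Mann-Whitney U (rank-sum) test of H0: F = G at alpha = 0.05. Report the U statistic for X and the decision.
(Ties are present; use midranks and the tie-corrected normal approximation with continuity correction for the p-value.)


Step 1: Combine and sort all 13 observations; assign midranks.
sorted (value, group): (5,X), (6,X), (16,X), (16,Y), (20,Y), (22,X), (25,X), (26,X), (29,Y), (30,X), (30,Y), (31,Y), (32,Y)
ranks: 5->1, 6->2, 16->3.5, 16->3.5, 20->5, 22->6, 25->7, 26->8, 29->9, 30->10.5, 30->10.5, 31->12, 32->13
Step 2: Rank sum for X: R1 = 1 + 2 + 3.5 + 6 + 7 + 8 + 10.5 = 38.
Step 3: U_X = R1 - n1(n1+1)/2 = 38 - 7*8/2 = 38 - 28 = 10.
       U_Y = n1*n2 - U_X = 42 - 10 = 32.
Step 4: Ties are present, so use the tie-corrected normal approximation (with continuity correction) for the p-value.
Step 5: p-value = 0.132546; compare to alpha = 0.05. fail to reject H0.

U_X = 10, p = 0.132546, fail to reject H0 at alpha = 0.05.


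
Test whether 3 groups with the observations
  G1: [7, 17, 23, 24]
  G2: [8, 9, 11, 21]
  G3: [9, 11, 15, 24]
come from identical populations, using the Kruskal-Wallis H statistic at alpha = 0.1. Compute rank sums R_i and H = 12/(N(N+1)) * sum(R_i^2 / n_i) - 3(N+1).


Step 1: Combine all N = 12 observations and assign midranks.
sorted (value, group, rank): (7,G1,1), (8,G2,2), (9,G2,3.5), (9,G3,3.5), (11,G2,5.5), (11,G3,5.5), (15,G3,7), (17,G1,8), (21,G2,9), (23,G1,10), (24,G1,11.5), (24,G3,11.5)
Step 2: Sum ranks within each group.
R_1 = 30.5 (n_1 = 4)
R_2 = 20 (n_2 = 4)
R_3 = 27.5 (n_3 = 4)
Step 3: H = 12/(N(N+1)) * sum(R_i^2/n_i) - 3(N+1)
     = 12/(12*13) * (30.5^2/4 + 20^2/4 + 27.5^2/4) - 3*13
     = 0.076923 * 521.625 - 39
     = 1.125000.
Step 4: Ties present; correction factor C = 1 - 18/(12^3 - 12) = 0.989510. Corrected H = 1.125000 / 0.989510 = 1.136926.
Step 5: Under H0, H ~ chi^2(2); p-value = 0.566395.
Step 6: alpha = 0.1. fail to reject H0.

H = 1.1369, df = 2, p = 0.566395, fail to reject H0.


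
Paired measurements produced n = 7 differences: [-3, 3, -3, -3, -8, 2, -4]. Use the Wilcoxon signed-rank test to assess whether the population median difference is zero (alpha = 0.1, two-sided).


Step 1: Drop any zero differences (none here) and take |d_i|.
|d| = [3, 3, 3, 3, 8, 2, 4]
Step 2: Midrank |d_i| (ties get averaged ranks).
ranks: |3|->3.5, |3|->3.5, |3|->3.5, |3|->3.5, |8|->7, |2|->1, |4|->6
Step 3: Attach original signs; sum ranks with positive sign and with negative sign.
W+ = 3.5 + 1 = 4.5
W- = 3.5 + 3.5 + 3.5 + 7 + 6 = 23.5
(Check: W+ + W- = 28 should equal n(n+1)/2 = 28.)
Step 4: Test statistic W = min(W+, W-) = 4.5.
Step 5: Ties in |d|, so use the tie-corrected normal approximation.
        E[W] = n(n+1)/4 = 7*8/4 = 14.
        Tie groups: |d|=3 (t=4); sum(t^3 - t) = 60.
        Var[W] = n(n+1)(2n+1)/24 - sum(t^3-t)/48 = 840/24 - 60/48 = 33.75.
        z = (W - E[W]) / sqrt(Var[W]) = (4.5 - 14) / 5.8095 = -1.6353.
        Two-sided p = 2*Phi(z) = 0.101995.
Step 6: alpha = 0.1. fail to reject H0.

W+ = 4.5, W- = 23.5, W = min = 4.5, p = 0.101995, fail to reject H0.


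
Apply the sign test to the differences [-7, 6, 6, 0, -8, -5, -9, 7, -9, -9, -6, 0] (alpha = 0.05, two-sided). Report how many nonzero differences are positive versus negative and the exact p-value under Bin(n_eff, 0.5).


Step 1: Discard zero differences. Original n = 12; n_eff = number of nonzero differences = 10.
Nonzero differences (with sign): -7, +6, +6, -8, -5, -9, +7, -9, -9, -6
Step 2: Count signs: positive = 3, negative = 7.
Step 3: Under H0: P(positive) = 0.5, so the number of positives S ~ Bin(10, 0.5).
Step 4: Two-sided exact p-value = sum of Bin(10,0.5) probabilities at or below the observed probability = 0.343750.
Step 5: alpha = 0.05. fail to reject H0.

n_eff = 10, pos = 3, neg = 7, p = 0.343750, fail to reject H0.


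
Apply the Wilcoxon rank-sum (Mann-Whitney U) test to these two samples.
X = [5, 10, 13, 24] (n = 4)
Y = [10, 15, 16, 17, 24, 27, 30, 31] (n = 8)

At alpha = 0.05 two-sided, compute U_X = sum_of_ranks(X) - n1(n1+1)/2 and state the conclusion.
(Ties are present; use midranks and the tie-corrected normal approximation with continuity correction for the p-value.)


Step 1: Combine and sort all 12 observations; assign midranks.
sorted (value, group): (5,X), (10,X), (10,Y), (13,X), (15,Y), (16,Y), (17,Y), (24,X), (24,Y), (27,Y), (30,Y), (31,Y)
ranks: 5->1, 10->2.5, 10->2.5, 13->4, 15->5, 16->6, 17->7, 24->8.5, 24->8.5, 27->10, 30->11, 31->12
Step 2: Rank sum for X: R1 = 1 + 2.5 + 4 + 8.5 = 16.
Step 3: U_X = R1 - n1(n1+1)/2 = 16 - 4*5/2 = 16 - 10 = 6.
       U_Y = n1*n2 - U_X = 32 - 6 = 26.
Step 4: Ties are present, so use the tie-corrected normal approximation (with continuity correction) for the p-value.
Step 5: p-value = 0.105412; compare to alpha = 0.05. fail to reject H0.

U_X = 6, p = 0.105412, fail to reject H0 at alpha = 0.05.


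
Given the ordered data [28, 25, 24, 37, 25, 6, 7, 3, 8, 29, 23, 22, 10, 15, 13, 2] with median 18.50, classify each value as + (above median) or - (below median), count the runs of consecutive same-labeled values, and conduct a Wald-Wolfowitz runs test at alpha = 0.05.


Step 1: Compute median = 18.50; label A = above, B = below.
Labels in order: AAAAABBBBAAABBBB  (n_A = 8, n_B = 8)
Step 2: Count runs R = 4.
Step 3: Under H0 (random ordering), E[R] = 2*n_A*n_B/(n_A+n_B) + 1 = 2*8*8/16 + 1 = 9.0000.
        Var[R] = 2*n_A*n_B*(2*n_A*n_B - n_A - n_B) / ((n_A+n_B)^2 * (n_A+n_B-1)) = 14336/3840 = 3.7333.
        SD[R] = 1.9322.
Step 4: Continuity-corrected z = (R + 0.5 - E[R]) / SD[R] = (4 + 0.5 - 9.0000) / 1.9322 = -2.3290.
Step 5: Two-sided p-value via normal approximation = 2*(1 - Phi(|z|)) = 0.019861.
Step 6: alpha = 0.05. reject H0.

R = 4, z = -2.3290, p = 0.019861, reject H0.


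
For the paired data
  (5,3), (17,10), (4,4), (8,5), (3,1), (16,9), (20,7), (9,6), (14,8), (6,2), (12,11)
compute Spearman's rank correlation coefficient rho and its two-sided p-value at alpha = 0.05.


Step 1: Rank x and y separately (midranks; no ties here).
rank(x): 5->3, 17->10, 4->2, 8->5, 3->1, 16->9, 20->11, 9->6, 14->8, 6->4, 12->7
rank(y): 3->3, 10->10, 4->4, 5->5, 1->1, 9->9, 7->7, 6->6, 8->8, 2->2, 11->11
Step 2: d_i = R_x(i) - R_y(i); compute d_i^2.
  (3-3)^2=0, (10-10)^2=0, (2-4)^2=4, (5-5)^2=0, (1-1)^2=0, (9-9)^2=0, (11-7)^2=16, (6-6)^2=0, (8-8)^2=0, (4-2)^2=4, (7-11)^2=16
sum(d^2) = 40.
Step 3: rho = 1 - 6*40 / (11*(11^2 - 1)) = 1 - 240/1320 = 0.818182.
Step 4: Under H0, t = rho * sqrt((n-2)/(1-rho^2)) = 4.2691 ~ t(9).
Step 5: Two-sided p-value from the t-distribution with 9 df = 0.002083.
Step 6: alpha = 0.05. reject H0.

rho = 0.8182, p = 0.002083, reject H0 at alpha = 0.05.


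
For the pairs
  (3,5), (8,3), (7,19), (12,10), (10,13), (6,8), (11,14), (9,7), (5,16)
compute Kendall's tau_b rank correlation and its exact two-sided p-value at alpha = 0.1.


Step 1: Enumerate the 36 unordered pairs (i,j) with i<j and classify each by sign(x_j-x_i) * sign(y_j-y_i).
  (1,2):dx=+5,dy=-2->D; (1,3):dx=+4,dy=+14->C; (1,4):dx=+9,dy=+5->C; (1,5):dx=+7,dy=+8->C
  (1,6):dx=+3,dy=+3->C; (1,7):dx=+8,dy=+9->C; (1,8):dx=+6,dy=+2->C; (1,9):dx=+2,dy=+11->C
  (2,3):dx=-1,dy=+16->D; (2,4):dx=+4,dy=+7->C; (2,5):dx=+2,dy=+10->C; (2,6):dx=-2,dy=+5->D
  (2,7):dx=+3,dy=+11->C; (2,8):dx=+1,dy=+4->C; (2,9):dx=-3,dy=+13->D; (3,4):dx=+5,dy=-9->D
  (3,5):dx=+3,dy=-6->D; (3,6):dx=-1,dy=-11->C; (3,7):dx=+4,dy=-5->D; (3,8):dx=+2,dy=-12->D
  (3,9):dx=-2,dy=-3->C; (4,5):dx=-2,dy=+3->D; (4,6):dx=-6,dy=-2->C; (4,7):dx=-1,dy=+4->D
  (4,8):dx=-3,dy=-3->C; (4,9):dx=-7,dy=+6->D; (5,6):dx=-4,dy=-5->C; (5,7):dx=+1,dy=+1->C
  (5,8):dx=-1,dy=-6->C; (5,9):dx=-5,dy=+3->D; (6,7):dx=+5,dy=+6->C; (6,8):dx=+3,dy=-1->D
  (6,9):dx=-1,dy=+8->D; (7,8):dx=-2,dy=-7->C; (7,9):dx=-6,dy=+2->D; (8,9):dx=-4,dy=+9->D
Step 2: C = 20, D = 16, total pairs = 36.
Step 3: tau = (C - D)/(n(n-1)/2) = (20 - 16)/36 = 0.111111.
Step 4: Exact two-sided p-value (enumerate n! = 362880 permutations of y under H0): p = 0.761414.
Step 5: alpha = 0.1. fail to reject H0.

tau_b = 0.1111 (C=20, D=16), p = 0.761414, fail to reject H0.


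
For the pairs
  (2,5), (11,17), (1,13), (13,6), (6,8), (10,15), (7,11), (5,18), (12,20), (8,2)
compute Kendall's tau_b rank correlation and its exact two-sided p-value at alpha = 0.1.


Step 1: Enumerate the 45 unordered pairs (i,j) with i<j and classify each by sign(x_j-x_i) * sign(y_j-y_i).
  (1,2):dx=+9,dy=+12->C; (1,3):dx=-1,dy=+8->D; (1,4):dx=+11,dy=+1->C; (1,5):dx=+4,dy=+3->C
  (1,6):dx=+8,dy=+10->C; (1,7):dx=+5,dy=+6->C; (1,8):dx=+3,dy=+13->C; (1,9):dx=+10,dy=+15->C
  (1,10):dx=+6,dy=-3->D; (2,3):dx=-10,dy=-4->C; (2,4):dx=+2,dy=-11->D; (2,5):dx=-5,dy=-9->C
  (2,6):dx=-1,dy=-2->C; (2,7):dx=-4,dy=-6->C; (2,8):dx=-6,dy=+1->D; (2,9):dx=+1,dy=+3->C
  (2,10):dx=-3,dy=-15->C; (3,4):dx=+12,dy=-7->D; (3,5):dx=+5,dy=-5->D; (3,6):dx=+9,dy=+2->C
  (3,7):dx=+6,dy=-2->D; (3,8):dx=+4,dy=+5->C; (3,9):dx=+11,dy=+7->C; (3,10):dx=+7,dy=-11->D
  (4,5):dx=-7,dy=+2->D; (4,6):dx=-3,dy=+9->D; (4,7):dx=-6,dy=+5->D; (4,8):dx=-8,dy=+12->D
  (4,9):dx=-1,dy=+14->D; (4,10):dx=-5,dy=-4->C; (5,6):dx=+4,dy=+7->C; (5,7):dx=+1,dy=+3->C
  (5,8):dx=-1,dy=+10->D; (5,9):dx=+6,dy=+12->C; (5,10):dx=+2,dy=-6->D; (6,7):dx=-3,dy=-4->C
  (6,8):dx=-5,dy=+3->D; (6,9):dx=+2,dy=+5->C; (6,10):dx=-2,dy=-13->C; (7,8):dx=-2,dy=+7->D
  (7,9):dx=+5,dy=+9->C; (7,10):dx=+1,dy=-9->D; (8,9):dx=+7,dy=+2->C; (8,10):dx=+3,dy=-16->D
  (9,10):dx=-4,dy=-18->C
Step 2: C = 26, D = 19, total pairs = 45.
Step 3: tau = (C - D)/(n(n-1)/2) = (26 - 19)/45 = 0.155556.
Step 4: Exact two-sided p-value (enumerate n! = 3628800 permutations of y under H0): p = 0.600654.
Step 5: alpha = 0.1. fail to reject H0.

tau_b = 0.1556 (C=26, D=19), p = 0.600654, fail to reject H0.


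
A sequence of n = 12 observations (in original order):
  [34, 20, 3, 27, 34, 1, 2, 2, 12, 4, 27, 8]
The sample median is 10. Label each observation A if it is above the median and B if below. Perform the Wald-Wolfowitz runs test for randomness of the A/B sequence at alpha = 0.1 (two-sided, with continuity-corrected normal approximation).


Step 1: Compute median = 10; label A = above, B = below.
Labels in order: AABAABBBABAB  (n_A = 6, n_B = 6)
Step 2: Count runs R = 8.
Step 3: Under H0 (random ordering), E[R] = 2*n_A*n_B/(n_A+n_B) + 1 = 2*6*6/12 + 1 = 7.0000.
        Var[R] = 2*n_A*n_B*(2*n_A*n_B - n_A - n_B) / ((n_A+n_B)^2 * (n_A+n_B-1)) = 4320/1584 = 2.7273.
        SD[R] = 1.6514.
Step 4: Continuity-corrected z = (R - 0.5 - E[R]) / SD[R] = (8 - 0.5 - 7.0000) / 1.6514 = 0.3028.
Step 5: Two-sided p-value via normal approximation = 2*(1 - Phi(|z|)) = 0.762069.
Step 6: alpha = 0.1. fail to reject H0.

R = 8, z = 0.3028, p = 0.762069, fail to reject H0.


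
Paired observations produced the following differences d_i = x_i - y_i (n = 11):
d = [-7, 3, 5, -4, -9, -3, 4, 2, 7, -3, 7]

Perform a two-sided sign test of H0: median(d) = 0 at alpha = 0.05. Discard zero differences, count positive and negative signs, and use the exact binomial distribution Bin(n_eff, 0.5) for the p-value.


Step 1: Discard zero differences. Original n = 11; n_eff = number of nonzero differences = 11.
Nonzero differences (with sign): -7, +3, +5, -4, -9, -3, +4, +2, +7, -3, +7
Step 2: Count signs: positive = 6, negative = 5.
Step 3: Under H0: P(positive) = 0.5, so the number of positives S ~ Bin(11, 0.5).
Step 4: Two-sided exact p-value = sum of Bin(11,0.5) probabilities at or below the observed probability = 1.000000.
Step 5: alpha = 0.05. fail to reject H0.

n_eff = 11, pos = 6, neg = 5, p = 1.000000, fail to reject H0.


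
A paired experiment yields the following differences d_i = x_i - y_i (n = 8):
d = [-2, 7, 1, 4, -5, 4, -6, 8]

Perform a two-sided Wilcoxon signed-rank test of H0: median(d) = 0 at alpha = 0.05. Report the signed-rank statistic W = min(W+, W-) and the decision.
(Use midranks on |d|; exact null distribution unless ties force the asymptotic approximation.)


Step 1: Drop any zero differences (none here) and take |d_i|.
|d| = [2, 7, 1, 4, 5, 4, 6, 8]
Step 2: Midrank |d_i| (ties get averaged ranks).
ranks: |2|->2, |7|->7, |1|->1, |4|->3.5, |5|->5, |4|->3.5, |6|->6, |8|->8
Step 3: Attach original signs; sum ranks with positive sign and with negative sign.
W+ = 7 + 1 + 3.5 + 3.5 + 8 = 23
W- = 2 + 5 + 6 = 13
(Check: W+ + W- = 36 should equal n(n+1)/2 = 36.)
Step 4: Test statistic W = min(W+, W-) = 13.
Step 5: Ties in |d|, so use the tie-corrected normal approximation.
        E[W] = n(n+1)/4 = 8*9/4 = 18.
        Tie groups: |d|=4 (t=2); sum(t^3 - t) = 6.
        Var[W] = n(n+1)(2n+1)/24 - sum(t^3-t)/48 = 1224/24 - 6/48 = 50.875.
        z = (W - E[W]) / sqrt(Var[W]) = (13 - 18) / 7.1327 = -0.7010.
        Two-sided p = 2*Phi(z) = 0.483303.
Step 6: alpha = 0.05. fail to reject H0.

W+ = 23, W- = 13, W = min = 13, p = 0.483303, fail to reject H0.


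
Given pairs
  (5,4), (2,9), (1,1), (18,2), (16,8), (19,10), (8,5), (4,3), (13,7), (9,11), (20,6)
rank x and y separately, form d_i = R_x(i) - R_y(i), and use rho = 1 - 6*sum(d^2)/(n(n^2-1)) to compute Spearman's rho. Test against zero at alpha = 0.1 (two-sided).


Step 1: Rank x and y separately (midranks; no ties here).
rank(x): 5->4, 2->2, 1->1, 18->9, 16->8, 19->10, 8->5, 4->3, 13->7, 9->6, 20->11
rank(y): 4->4, 9->9, 1->1, 2->2, 8->8, 10->10, 5->5, 3->3, 7->7, 11->11, 6->6
Step 2: d_i = R_x(i) - R_y(i); compute d_i^2.
  (4-4)^2=0, (2-9)^2=49, (1-1)^2=0, (9-2)^2=49, (8-8)^2=0, (10-10)^2=0, (5-5)^2=0, (3-3)^2=0, (7-7)^2=0, (6-11)^2=25, (11-6)^2=25
sum(d^2) = 148.
Step 3: rho = 1 - 6*148 / (11*(11^2 - 1)) = 1 - 888/1320 = 0.327273.
Step 4: Under H0, t = rho * sqrt((n-2)/(1-rho^2)) = 1.0390 ~ t(9).
Step 5: Two-sided p-value from the t-distribution with 9 df = 0.325895.
Step 6: alpha = 0.1. fail to reject H0.

rho = 0.3273, p = 0.325895, fail to reject H0 at alpha = 0.1.


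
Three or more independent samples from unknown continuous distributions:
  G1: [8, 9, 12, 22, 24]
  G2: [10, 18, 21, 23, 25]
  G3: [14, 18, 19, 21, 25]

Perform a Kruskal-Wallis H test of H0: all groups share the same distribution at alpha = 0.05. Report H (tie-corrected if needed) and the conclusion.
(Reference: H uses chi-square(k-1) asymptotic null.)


Step 1: Combine all N = 15 observations and assign midranks.
sorted (value, group, rank): (8,G1,1), (9,G1,2), (10,G2,3), (12,G1,4), (14,G3,5), (18,G2,6.5), (18,G3,6.5), (19,G3,8), (21,G2,9.5), (21,G3,9.5), (22,G1,11), (23,G2,12), (24,G1,13), (25,G2,14.5), (25,G3,14.5)
Step 2: Sum ranks within each group.
R_1 = 31 (n_1 = 5)
R_2 = 45.5 (n_2 = 5)
R_3 = 43.5 (n_3 = 5)
Step 3: H = 12/(N(N+1)) * sum(R_i^2/n_i) - 3(N+1)
     = 12/(15*16) * (31^2/5 + 45.5^2/5 + 43.5^2/5) - 3*16
     = 0.050000 * 984.7 - 48
     = 1.235000.
Step 4: Ties present; correction factor C = 1 - 18/(15^3 - 15) = 0.994643. Corrected H = 1.235000 / 0.994643 = 1.241652.
Step 5: Under H0, H ~ chi^2(2); p-value = 0.537500.
Step 6: alpha = 0.05. fail to reject H0.

H = 1.2417, df = 2, p = 0.537500, fail to reject H0.


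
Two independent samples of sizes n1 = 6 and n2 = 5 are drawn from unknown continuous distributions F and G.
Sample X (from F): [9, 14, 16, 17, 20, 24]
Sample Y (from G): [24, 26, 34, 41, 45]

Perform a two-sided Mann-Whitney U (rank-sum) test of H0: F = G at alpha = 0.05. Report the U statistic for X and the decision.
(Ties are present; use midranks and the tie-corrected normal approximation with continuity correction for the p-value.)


Step 1: Combine and sort all 11 observations; assign midranks.
sorted (value, group): (9,X), (14,X), (16,X), (17,X), (20,X), (24,X), (24,Y), (26,Y), (34,Y), (41,Y), (45,Y)
ranks: 9->1, 14->2, 16->3, 17->4, 20->5, 24->6.5, 24->6.5, 26->8, 34->9, 41->10, 45->11
Step 2: Rank sum for X: R1 = 1 + 2 + 3 + 4 + 5 + 6.5 = 21.5.
Step 3: U_X = R1 - n1(n1+1)/2 = 21.5 - 6*7/2 = 21.5 - 21 = 0.5.
       U_Y = n1*n2 - U_X = 30 - 0.5 = 29.5.
Step 4: Ties are present, so use the tie-corrected normal approximation (with continuity correction) for the p-value.
Step 5: p-value = 0.010411; compare to alpha = 0.05. reject H0.

U_X = 0.5, p = 0.010411, reject H0 at alpha = 0.05.


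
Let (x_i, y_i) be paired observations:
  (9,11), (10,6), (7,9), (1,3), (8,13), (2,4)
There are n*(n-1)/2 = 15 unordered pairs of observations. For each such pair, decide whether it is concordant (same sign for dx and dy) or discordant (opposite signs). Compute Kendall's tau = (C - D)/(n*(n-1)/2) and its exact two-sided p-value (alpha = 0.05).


Step 1: Enumerate the 15 unordered pairs (i,j) with i<j and classify each by sign(x_j-x_i) * sign(y_j-y_i).
  (1,2):dx=+1,dy=-5->D; (1,3):dx=-2,dy=-2->C; (1,4):dx=-8,dy=-8->C; (1,5):dx=-1,dy=+2->D
  (1,6):dx=-7,dy=-7->C; (2,3):dx=-3,dy=+3->D; (2,4):dx=-9,dy=-3->C; (2,5):dx=-2,dy=+7->D
  (2,6):dx=-8,dy=-2->C; (3,4):dx=-6,dy=-6->C; (3,5):dx=+1,dy=+4->C; (3,6):dx=-5,dy=-5->C
  (4,5):dx=+7,dy=+10->C; (4,6):dx=+1,dy=+1->C; (5,6):dx=-6,dy=-9->C
Step 2: C = 11, D = 4, total pairs = 15.
Step 3: tau = (C - D)/(n(n-1)/2) = (11 - 4)/15 = 0.466667.
Step 4: Exact two-sided p-value (enumerate n! = 720 permutations of y under H0): p = 0.272222.
Step 5: alpha = 0.05. fail to reject H0.

tau_b = 0.4667 (C=11, D=4), p = 0.272222, fail to reject H0.


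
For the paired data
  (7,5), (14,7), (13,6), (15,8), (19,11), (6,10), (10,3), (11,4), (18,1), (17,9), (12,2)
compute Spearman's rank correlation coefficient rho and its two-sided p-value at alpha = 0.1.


Step 1: Rank x and y separately (midranks; no ties here).
rank(x): 7->2, 14->7, 13->6, 15->8, 19->11, 6->1, 10->3, 11->4, 18->10, 17->9, 12->5
rank(y): 5->5, 7->7, 6->6, 8->8, 11->11, 10->10, 3->3, 4->4, 1->1, 9->9, 2->2
Step 2: d_i = R_x(i) - R_y(i); compute d_i^2.
  (2-5)^2=9, (7-7)^2=0, (6-6)^2=0, (8-8)^2=0, (11-11)^2=0, (1-10)^2=81, (3-3)^2=0, (4-4)^2=0, (10-1)^2=81, (9-9)^2=0, (5-2)^2=9
sum(d^2) = 180.
Step 3: rho = 1 - 6*180 / (11*(11^2 - 1)) = 1 - 1080/1320 = 0.181818.
Step 4: Under H0, t = rho * sqrt((n-2)/(1-rho^2)) = 0.5547 ~ t(9).
Step 5: Two-sided p-value from the t-distribution with 9 df = 0.592615.
Step 6: alpha = 0.1. fail to reject H0.

rho = 0.1818, p = 0.592615, fail to reject H0 at alpha = 0.1.


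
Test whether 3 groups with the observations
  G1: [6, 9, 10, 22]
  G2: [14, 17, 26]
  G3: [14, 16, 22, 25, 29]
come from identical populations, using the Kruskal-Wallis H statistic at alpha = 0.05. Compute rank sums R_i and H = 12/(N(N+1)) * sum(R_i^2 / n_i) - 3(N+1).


Step 1: Combine all N = 12 observations and assign midranks.
sorted (value, group, rank): (6,G1,1), (9,G1,2), (10,G1,3), (14,G2,4.5), (14,G3,4.5), (16,G3,6), (17,G2,7), (22,G1,8.5), (22,G3,8.5), (25,G3,10), (26,G2,11), (29,G3,12)
Step 2: Sum ranks within each group.
R_1 = 14.5 (n_1 = 4)
R_2 = 22.5 (n_2 = 3)
R_3 = 41 (n_3 = 5)
Step 3: H = 12/(N(N+1)) * sum(R_i^2/n_i) - 3(N+1)
     = 12/(12*13) * (14.5^2/4 + 22.5^2/3 + 41^2/5) - 3*13
     = 0.076923 * 557.513 - 39
     = 3.885577.
Step 4: Ties present; correction factor C = 1 - 12/(12^3 - 12) = 0.993007. Corrected H = 3.885577 / 0.993007 = 3.912940.
Step 5: Under H0, H ~ chi^2(2); p-value = 0.141357.
Step 6: alpha = 0.05. fail to reject H0.

H = 3.9129, df = 2, p = 0.141357, fail to reject H0.


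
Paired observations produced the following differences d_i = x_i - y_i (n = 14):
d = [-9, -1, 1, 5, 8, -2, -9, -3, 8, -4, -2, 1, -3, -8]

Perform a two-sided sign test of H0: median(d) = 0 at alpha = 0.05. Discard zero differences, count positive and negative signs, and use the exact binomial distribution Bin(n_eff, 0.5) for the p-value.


Step 1: Discard zero differences. Original n = 14; n_eff = number of nonzero differences = 14.
Nonzero differences (with sign): -9, -1, +1, +5, +8, -2, -9, -3, +8, -4, -2, +1, -3, -8
Step 2: Count signs: positive = 5, negative = 9.
Step 3: Under H0: P(positive) = 0.5, so the number of positives S ~ Bin(14, 0.5).
Step 4: Two-sided exact p-value = sum of Bin(14,0.5) probabilities at or below the observed probability = 0.423950.
Step 5: alpha = 0.05. fail to reject H0.

n_eff = 14, pos = 5, neg = 9, p = 0.423950, fail to reject H0.


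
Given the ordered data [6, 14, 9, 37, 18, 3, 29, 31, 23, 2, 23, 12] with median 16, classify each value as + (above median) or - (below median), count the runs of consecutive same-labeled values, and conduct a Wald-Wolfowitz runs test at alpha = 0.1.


Step 1: Compute median = 16; label A = above, B = below.
Labels in order: BBBAABAAABAB  (n_A = 6, n_B = 6)
Step 2: Count runs R = 7.
Step 3: Under H0 (random ordering), E[R] = 2*n_A*n_B/(n_A+n_B) + 1 = 2*6*6/12 + 1 = 7.0000.
        Var[R] = 2*n_A*n_B*(2*n_A*n_B - n_A - n_B) / ((n_A+n_B)^2 * (n_A+n_B-1)) = 4320/1584 = 2.7273.
        SD[R] = 1.6514.
Step 4: R = E[R], so z = 0 with no continuity correction.
Step 5: Two-sided p-value via normal approximation = 2*(1 - Phi(|z|)) = 1.000000.
Step 6: alpha = 0.1. fail to reject H0.

R = 7, z = 0.0000, p = 1.000000, fail to reject H0.


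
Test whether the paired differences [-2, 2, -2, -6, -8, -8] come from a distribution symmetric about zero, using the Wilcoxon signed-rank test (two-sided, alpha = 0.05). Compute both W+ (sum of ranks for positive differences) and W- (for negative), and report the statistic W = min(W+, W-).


Step 1: Drop any zero differences (none here) and take |d_i|.
|d| = [2, 2, 2, 6, 8, 8]
Step 2: Midrank |d_i| (ties get averaged ranks).
ranks: |2|->2, |2|->2, |2|->2, |6|->4, |8|->5.5, |8|->5.5
Step 3: Attach original signs; sum ranks with positive sign and with negative sign.
W+ = 2 = 2
W- = 2 + 2 + 4 + 5.5 + 5.5 = 19
(Check: W+ + W- = 21 should equal n(n+1)/2 = 21.)
Step 4: Test statistic W = min(W+, W-) = 2.
Step 5: Ties in |d|, so use the tie-corrected normal approximation.
        E[W] = n(n+1)/4 = 6*7/4 = 10.5.
        Tie groups: |d|=2 (t=3), |d|=8 (t=2); sum(t^3 - t) = 30.
        Var[W] = n(n+1)(2n+1)/24 - sum(t^3-t)/48 = 546/24 - 30/48 = 22.125.
        z = (W - E[W]) / sqrt(Var[W]) = (2 - 10.5) / 4.7037 = -1.8071.
        Two-sided p = 2*Phi(z) = 0.070750.
Step 6: alpha = 0.05. fail to reject H0.

W+ = 2, W- = 19, W = min = 2, p = 0.070750, fail to reject H0.


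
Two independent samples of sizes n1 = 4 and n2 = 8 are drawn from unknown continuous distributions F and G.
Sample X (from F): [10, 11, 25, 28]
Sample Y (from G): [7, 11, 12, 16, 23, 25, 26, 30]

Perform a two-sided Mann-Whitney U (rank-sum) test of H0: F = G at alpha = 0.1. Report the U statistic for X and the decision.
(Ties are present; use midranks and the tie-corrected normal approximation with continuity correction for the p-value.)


Step 1: Combine and sort all 12 observations; assign midranks.
sorted (value, group): (7,Y), (10,X), (11,X), (11,Y), (12,Y), (16,Y), (23,Y), (25,X), (25,Y), (26,Y), (28,X), (30,Y)
ranks: 7->1, 10->2, 11->3.5, 11->3.5, 12->5, 16->6, 23->7, 25->8.5, 25->8.5, 26->10, 28->11, 30->12
Step 2: Rank sum for X: R1 = 2 + 3.5 + 8.5 + 11 = 25.
Step 3: U_X = R1 - n1(n1+1)/2 = 25 - 4*5/2 = 25 - 10 = 15.
       U_Y = n1*n2 - U_X = 32 - 15 = 17.
Step 4: Ties are present, so use the tie-corrected normal approximation (with continuity correction) for the p-value.
Step 5: p-value = 0.932087; compare to alpha = 0.1. fail to reject H0.

U_X = 15, p = 0.932087, fail to reject H0 at alpha = 0.1.


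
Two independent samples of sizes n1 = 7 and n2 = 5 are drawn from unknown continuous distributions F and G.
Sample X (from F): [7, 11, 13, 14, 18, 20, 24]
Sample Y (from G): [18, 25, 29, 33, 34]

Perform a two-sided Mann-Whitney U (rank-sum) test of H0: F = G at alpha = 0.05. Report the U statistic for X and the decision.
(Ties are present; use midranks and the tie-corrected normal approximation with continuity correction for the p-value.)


Step 1: Combine and sort all 12 observations; assign midranks.
sorted (value, group): (7,X), (11,X), (13,X), (14,X), (18,X), (18,Y), (20,X), (24,X), (25,Y), (29,Y), (33,Y), (34,Y)
ranks: 7->1, 11->2, 13->3, 14->4, 18->5.5, 18->5.5, 20->7, 24->8, 25->9, 29->10, 33->11, 34->12
Step 2: Rank sum for X: R1 = 1 + 2 + 3 + 4 + 5.5 + 7 + 8 = 30.5.
Step 3: U_X = R1 - n1(n1+1)/2 = 30.5 - 7*8/2 = 30.5 - 28 = 2.5.
       U_Y = n1*n2 - U_X = 35 - 2.5 = 32.5.
Step 4: Ties are present, so use the tie-corrected normal approximation (with continuity correction) for the p-value.
Step 5: p-value = 0.018328; compare to alpha = 0.05. reject H0.

U_X = 2.5, p = 0.018328, reject H0 at alpha = 0.05.


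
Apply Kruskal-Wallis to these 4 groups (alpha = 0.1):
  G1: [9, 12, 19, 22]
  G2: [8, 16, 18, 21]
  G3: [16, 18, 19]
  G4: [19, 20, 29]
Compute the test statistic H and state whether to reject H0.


Step 1: Combine all N = 14 observations and assign midranks.
sorted (value, group, rank): (8,G2,1), (9,G1,2), (12,G1,3), (16,G2,4.5), (16,G3,4.5), (18,G2,6.5), (18,G3,6.5), (19,G1,9), (19,G3,9), (19,G4,9), (20,G4,11), (21,G2,12), (22,G1,13), (29,G4,14)
Step 2: Sum ranks within each group.
R_1 = 27 (n_1 = 4)
R_2 = 24 (n_2 = 4)
R_3 = 20 (n_3 = 3)
R_4 = 34 (n_4 = 3)
Step 3: H = 12/(N(N+1)) * sum(R_i^2/n_i) - 3(N+1)
     = 12/(14*15) * (27^2/4 + 24^2/4 + 20^2/3 + 34^2/3) - 3*15
     = 0.057143 * 844.917 - 45
     = 3.280952.
Step 4: Ties present; correction factor C = 1 - 36/(14^3 - 14) = 0.986813. Corrected H = 3.280952 / 0.986813 = 3.324796.
Step 5: Under H0, H ~ chi^2(3); p-value = 0.344206.
Step 6: alpha = 0.1. fail to reject H0.

H = 3.3248, df = 3, p = 0.344206, fail to reject H0.


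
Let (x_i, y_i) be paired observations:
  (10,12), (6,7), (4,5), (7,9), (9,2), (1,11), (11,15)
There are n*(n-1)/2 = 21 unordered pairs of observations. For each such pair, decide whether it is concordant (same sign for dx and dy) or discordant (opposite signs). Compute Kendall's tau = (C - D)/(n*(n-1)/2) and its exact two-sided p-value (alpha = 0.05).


Step 1: Enumerate the 21 unordered pairs (i,j) with i<j and classify each by sign(x_j-x_i) * sign(y_j-y_i).
  (1,2):dx=-4,dy=-5->C; (1,3):dx=-6,dy=-7->C; (1,4):dx=-3,dy=-3->C; (1,5):dx=-1,dy=-10->C
  (1,6):dx=-9,dy=-1->C; (1,7):dx=+1,dy=+3->C; (2,3):dx=-2,dy=-2->C; (2,4):dx=+1,dy=+2->C
  (2,5):dx=+3,dy=-5->D; (2,6):dx=-5,dy=+4->D; (2,7):dx=+5,dy=+8->C; (3,4):dx=+3,dy=+4->C
  (3,5):dx=+5,dy=-3->D; (3,6):dx=-3,dy=+6->D; (3,7):dx=+7,dy=+10->C; (4,5):dx=+2,dy=-7->D
  (4,6):dx=-6,dy=+2->D; (4,7):dx=+4,dy=+6->C; (5,6):dx=-8,dy=+9->D; (5,7):dx=+2,dy=+13->C
  (6,7):dx=+10,dy=+4->C
Step 2: C = 14, D = 7, total pairs = 21.
Step 3: tau = (C - D)/(n(n-1)/2) = (14 - 7)/21 = 0.333333.
Step 4: Exact two-sided p-value (enumerate n! = 5040 permutations of y under H0): p = 0.381349.
Step 5: alpha = 0.05. fail to reject H0.

tau_b = 0.3333 (C=14, D=7), p = 0.381349, fail to reject H0.


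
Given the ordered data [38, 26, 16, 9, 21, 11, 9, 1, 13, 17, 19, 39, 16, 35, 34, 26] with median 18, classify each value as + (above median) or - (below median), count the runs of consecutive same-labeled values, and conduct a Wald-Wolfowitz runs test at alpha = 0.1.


Step 1: Compute median = 18; label A = above, B = below.
Labels in order: AABBABBBBBAABAAA  (n_A = 8, n_B = 8)
Step 2: Count runs R = 7.
Step 3: Under H0 (random ordering), E[R] = 2*n_A*n_B/(n_A+n_B) + 1 = 2*8*8/16 + 1 = 9.0000.
        Var[R] = 2*n_A*n_B*(2*n_A*n_B - n_A - n_B) / ((n_A+n_B)^2 * (n_A+n_B-1)) = 14336/3840 = 3.7333.
        SD[R] = 1.9322.
Step 4: Continuity-corrected z = (R + 0.5 - E[R]) / SD[R] = (7 + 0.5 - 9.0000) / 1.9322 = -0.7763.
Step 5: Two-sided p-value via normal approximation = 2*(1 - Phi(|z|)) = 0.437558.
Step 6: alpha = 0.1. fail to reject H0.

R = 7, z = -0.7763, p = 0.437558, fail to reject H0.


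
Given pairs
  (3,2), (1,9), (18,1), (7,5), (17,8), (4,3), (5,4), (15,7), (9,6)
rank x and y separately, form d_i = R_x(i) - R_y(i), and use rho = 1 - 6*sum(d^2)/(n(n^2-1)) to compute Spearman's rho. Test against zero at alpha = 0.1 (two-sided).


Step 1: Rank x and y separately (midranks; no ties here).
rank(x): 3->2, 1->1, 18->9, 7->5, 17->8, 4->3, 5->4, 15->7, 9->6
rank(y): 2->2, 9->9, 1->1, 5->5, 8->8, 3->3, 4->4, 7->7, 6->6
Step 2: d_i = R_x(i) - R_y(i); compute d_i^2.
  (2-2)^2=0, (1-9)^2=64, (9-1)^2=64, (5-5)^2=0, (8-8)^2=0, (3-3)^2=0, (4-4)^2=0, (7-7)^2=0, (6-6)^2=0
sum(d^2) = 128.
Step 3: rho = 1 - 6*128 / (9*(9^2 - 1)) = 1 - 768/720 = -0.066667.
Step 4: Under H0, t = rho * sqrt((n-2)/(1-rho^2)) = -0.1768 ~ t(7).
Step 5: Two-sided p-value from the t-distribution with 7 df = 0.864690.
Step 6: alpha = 0.1. fail to reject H0.

rho = -0.0667, p = 0.864690, fail to reject H0 at alpha = 0.1.


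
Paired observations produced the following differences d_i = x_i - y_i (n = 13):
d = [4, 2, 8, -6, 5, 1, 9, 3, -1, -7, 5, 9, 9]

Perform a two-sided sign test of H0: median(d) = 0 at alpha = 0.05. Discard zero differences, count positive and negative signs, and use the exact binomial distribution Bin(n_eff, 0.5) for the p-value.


Step 1: Discard zero differences. Original n = 13; n_eff = number of nonzero differences = 13.
Nonzero differences (with sign): +4, +2, +8, -6, +5, +1, +9, +3, -1, -7, +5, +9, +9
Step 2: Count signs: positive = 10, negative = 3.
Step 3: Under H0: P(positive) = 0.5, so the number of positives S ~ Bin(13, 0.5).
Step 4: Two-sided exact p-value = sum of Bin(13,0.5) probabilities at or below the observed probability = 0.092285.
Step 5: alpha = 0.05. fail to reject H0.

n_eff = 13, pos = 10, neg = 3, p = 0.092285, fail to reject H0.


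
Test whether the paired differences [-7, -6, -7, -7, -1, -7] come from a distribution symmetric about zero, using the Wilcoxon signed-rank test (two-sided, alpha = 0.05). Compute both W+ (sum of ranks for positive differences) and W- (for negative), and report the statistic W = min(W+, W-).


Step 1: Drop any zero differences (none here) and take |d_i|.
|d| = [7, 6, 7, 7, 1, 7]
Step 2: Midrank |d_i| (ties get averaged ranks).
ranks: |7|->4.5, |6|->2, |7|->4.5, |7|->4.5, |1|->1, |7|->4.5
Step 3: Attach original signs; sum ranks with positive sign and with negative sign.
W+ = 0 = 0
W- = 4.5 + 2 + 4.5 + 4.5 + 1 + 4.5 = 21
(Check: W+ + W- = 21 should equal n(n+1)/2 = 21.)
Step 4: Test statistic W = min(W+, W-) = 0.
Step 5: Ties in |d|, so use the tie-corrected normal approximation.
        E[W] = n(n+1)/4 = 6*7/4 = 10.5.
        Tie groups: |d|=7 (t=4); sum(t^3 - t) = 60.
        Var[W] = n(n+1)(2n+1)/24 - sum(t^3-t)/48 = 546/24 - 60/48 = 21.5.
        z = (W - E[W]) / sqrt(Var[W]) = (0 - 10.5) / 4.6368 = -2.2645.
        Two-sided p = 2*Phi(z) = 0.023544.
Step 6: alpha = 0.05. reject H0.

W+ = 0, W- = 21, W = min = 0, p = 0.023544, reject H0.


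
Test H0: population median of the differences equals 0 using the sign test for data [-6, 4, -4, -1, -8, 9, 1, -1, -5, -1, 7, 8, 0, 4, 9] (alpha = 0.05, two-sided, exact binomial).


Step 1: Discard zero differences. Original n = 15; n_eff = number of nonzero differences = 14.
Nonzero differences (with sign): -6, +4, -4, -1, -8, +9, +1, -1, -5, -1, +7, +8, +4, +9
Step 2: Count signs: positive = 7, negative = 7.
Step 3: Under H0: P(positive) = 0.5, so the number of positives S ~ Bin(14, 0.5).
Step 4: Two-sided exact p-value = sum of Bin(14,0.5) probabilities at or below the observed probability = 1.000000.
Step 5: alpha = 0.05. fail to reject H0.

n_eff = 14, pos = 7, neg = 7, p = 1.000000, fail to reject H0.


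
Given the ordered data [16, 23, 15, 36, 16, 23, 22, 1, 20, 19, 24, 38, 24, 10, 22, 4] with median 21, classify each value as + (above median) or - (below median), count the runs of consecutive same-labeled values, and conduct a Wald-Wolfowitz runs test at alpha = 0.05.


Step 1: Compute median = 21; label A = above, B = below.
Labels in order: BABABAABBBAAABAB  (n_A = 8, n_B = 8)
Step 2: Count runs R = 11.
Step 3: Under H0 (random ordering), E[R] = 2*n_A*n_B/(n_A+n_B) + 1 = 2*8*8/16 + 1 = 9.0000.
        Var[R] = 2*n_A*n_B*(2*n_A*n_B - n_A - n_B) / ((n_A+n_B)^2 * (n_A+n_B-1)) = 14336/3840 = 3.7333.
        SD[R] = 1.9322.
Step 4: Continuity-corrected z = (R - 0.5 - E[R]) / SD[R] = (11 - 0.5 - 9.0000) / 1.9322 = 0.7763.
Step 5: Two-sided p-value via normal approximation = 2*(1 - Phi(|z|)) = 0.437558.
Step 6: alpha = 0.05. fail to reject H0.

R = 11, z = 0.7763, p = 0.437558, fail to reject H0.


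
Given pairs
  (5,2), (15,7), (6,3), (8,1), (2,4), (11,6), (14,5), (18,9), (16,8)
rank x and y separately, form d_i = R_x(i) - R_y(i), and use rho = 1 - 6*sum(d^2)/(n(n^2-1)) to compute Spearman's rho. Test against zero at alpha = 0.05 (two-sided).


Step 1: Rank x and y separately (midranks; no ties here).
rank(x): 5->2, 15->7, 6->3, 8->4, 2->1, 11->5, 14->6, 18->9, 16->8
rank(y): 2->2, 7->7, 3->3, 1->1, 4->4, 6->6, 5->5, 9->9, 8->8
Step 2: d_i = R_x(i) - R_y(i); compute d_i^2.
  (2-2)^2=0, (7-7)^2=0, (3-3)^2=0, (4-1)^2=9, (1-4)^2=9, (5-6)^2=1, (6-5)^2=1, (9-9)^2=0, (8-8)^2=0
sum(d^2) = 20.
Step 3: rho = 1 - 6*20 / (9*(9^2 - 1)) = 1 - 120/720 = 0.833333.
Step 4: Under H0, t = rho * sqrt((n-2)/(1-rho^2)) = 3.9886 ~ t(7).
Step 5: Two-sided p-value from the t-distribution with 7 df = 0.005266.
Step 6: alpha = 0.05. reject H0.

rho = 0.8333, p = 0.005266, reject H0 at alpha = 0.05.


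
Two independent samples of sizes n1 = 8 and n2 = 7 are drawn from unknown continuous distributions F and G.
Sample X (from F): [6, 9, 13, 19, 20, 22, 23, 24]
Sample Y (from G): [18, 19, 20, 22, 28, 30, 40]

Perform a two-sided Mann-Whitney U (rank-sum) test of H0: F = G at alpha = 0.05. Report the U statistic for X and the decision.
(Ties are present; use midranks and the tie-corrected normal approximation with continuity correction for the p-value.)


Step 1: Combine and sort all 15 observations; assign midranks.
sorted (value, group): (6,X), (9,X), (13,X), (18,Y), (19,X), (19,Y), (20,X), (20,Y), (22,X), (22,Y), (23,X), (24,X), (28,Y), (30,Y), (40,Y)
ranks: 6->1, 9->2, 13->3, 18->4, 19->5.5, 19->5.5, 20->7.5, 20->7.5, 22->9.5, 22->9.5, 23->11, 24->12, 28->13, 30->14, 40->15
Step 2: Rank sum for X: R1 = 1 + 2 + 3 + 5.5 + 7.5 + 9.5 + 11 + 12 = 51.5.
Step 3: U_X = R1 - n1(n1+1)/2 = 51.5 - 8*9/2 = 51.5 - 36 = 15.5.
       U_Y = n1*n2 - U_X = 56 - 15.5 = 40.5.
Step 4: Ties are present, so use the tie-corrected normal approximation (with continuity correction) for the p-value.
Step 5: p-value = 0.163782; compare to alpha = 0.05. fail to reject H0.

U_X = 15.5, p = 0.163782, fail to reject H0 at alpha = 0.05.


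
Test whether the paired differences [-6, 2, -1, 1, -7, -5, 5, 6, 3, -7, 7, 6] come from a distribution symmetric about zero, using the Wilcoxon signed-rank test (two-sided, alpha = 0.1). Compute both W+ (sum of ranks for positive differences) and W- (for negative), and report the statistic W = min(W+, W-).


Step 1: Drop any zero differences (none here) and take |d_i|.
|d| = [6, 2, 1, 1, 7, 5, 5, 6, 3, 7, 7, 6]
Step 2: Midrank |d_i| (ties get averaged ranks).
ranks: |6|->8, |2|->3, |1|->1.5, |1|->1.5, |7|->11, |5|->5.5, |5|->5.5, |6|->8, |3|->4, |7|->11, |7|->11, |6|->8
Step 3: Attach original signs; sum ranks with positive sign and with negative sign.
W+ = 3 + 1.5 + 5.5 + 8 + 4 + 11 + 8 = 41
W- = 8 + 1.5 + 11 + 5.5 + 11 = 37
(Check: W+ + W- = 78 should equal n(n+1)/2 = 78.)
Step 4: Test statistic W = min(W+, W-) = 37.
Step 5: Ties in |d|, so use the tie-corrected normal approximation.
        E[W] = n(n+1)/4 = 12*13/4 = 39.
        Tie groups: |d|=1 (t=2), |d|=5 (t=2), |d|=6 (t=3), |d|=7 (t=3); sum(t^3 - t) = 60.
        Var[W] = n(n+1)(2n+1)/24 - sum(t^3-t)/48 = 3900/24 - 60/48 = 161.25.
        z = (W - E[W]) / sqrt(Var[W]) = (37 - 39) / 12.6984 = -0.1575.
        Two-sided p = 2*Phi(z) = 0.874851.
Step 6: alpha = 0.1. fail to reject H0.

W+ = 41, W- = 37, W = min = 37, p = 0.874851, fail to reject H0.


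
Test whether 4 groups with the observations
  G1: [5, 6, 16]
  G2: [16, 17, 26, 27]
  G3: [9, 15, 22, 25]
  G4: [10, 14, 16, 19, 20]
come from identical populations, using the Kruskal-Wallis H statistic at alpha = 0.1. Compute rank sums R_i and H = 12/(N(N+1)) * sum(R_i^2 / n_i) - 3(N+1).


Step 1: Combine all N = 16 observations and assign midranks.
sorted (value, group, rank): (5,G1,1), (6,G1,2), (9,G3,3), (10,G4,4), (14,G4,5), (15,G3,6), (16,G1,8), (16,G2,8), (16,G4,8), (17,G2,10), (19,G4,11), (20,G4,12), (22,G3,13), (25,G3,14), (26,G2,15), (27,G2,16)
Step 2: Sum ranks within each group.
R_1 = 11 (n_1 = 3)
R_2 = 49 (n_2 = 4)
R_3 = 36 (n_3 = 4)
R_4 = 40 (n_4 = 5)
Step 3: H = 12/(N(N+1)) * sum(R_i^2/n_i) - 3(N+1)
     = 12/(16*17) * (11^2/3 + 49^2/4 + 36^2/4 + 40^2/5) - 3*17
     = 0.044118 * 1284.58 - 51
     = 5.672794.
Step 4: Ties present; correction factor C = 1 - 24/(16^3 - 16) = 0.994118. Corrected H = 5.672794 / 0.994118 = 5.706361.
Step 5: Under H0, H ~ chi^2(3); p-value = 0.126804.
Step 6: alpha = 0.1. fail to reject H0.

H = 5.7064, df = 3, p = 0.126804, fail to reject H0.


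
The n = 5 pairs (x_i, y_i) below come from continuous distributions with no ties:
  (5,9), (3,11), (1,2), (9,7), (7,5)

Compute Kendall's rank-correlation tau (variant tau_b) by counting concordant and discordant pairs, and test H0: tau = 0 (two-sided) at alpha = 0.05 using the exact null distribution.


Step 1: Enumerate the 10 unordered pairs (i,j) with i<j and classify each by sign(x_j-x_i) * sign(y_j-y_i).
  (1,2):dx=-2,dy=+2->D; (1,3):dx=-4,dy=-7->C; (1,4):dx=+4,dy=-2->D; (1,5):dx=+2,dy=-4->D
  (2,3):dx=-2,dy=-9->C; (2,4):dx=+6,dy=-4->D; (2,5):dx=+4,dy=-6->D; (3,4):dx=+8,dy=+5->C
  (3,5):dx=+6,dy=+3->C; (4,5):dx=-2,dy=-2->C
Step 2: C = 5, D = 5, total pairs = 10.
Step 3: tau = (C - D)/(n(n-1)/2) = (5 - 5)/10 = 0.000000.
Step 4: Exact two-sided p-value (enumerate n! = 120 permutations of y under H0): p = 1.000000.
Step 5: alpha = 0.05. fail to reject H0.

tau_b = 0.0000 (C=5, D=5), p = 1.000000, fail to reject H0.
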